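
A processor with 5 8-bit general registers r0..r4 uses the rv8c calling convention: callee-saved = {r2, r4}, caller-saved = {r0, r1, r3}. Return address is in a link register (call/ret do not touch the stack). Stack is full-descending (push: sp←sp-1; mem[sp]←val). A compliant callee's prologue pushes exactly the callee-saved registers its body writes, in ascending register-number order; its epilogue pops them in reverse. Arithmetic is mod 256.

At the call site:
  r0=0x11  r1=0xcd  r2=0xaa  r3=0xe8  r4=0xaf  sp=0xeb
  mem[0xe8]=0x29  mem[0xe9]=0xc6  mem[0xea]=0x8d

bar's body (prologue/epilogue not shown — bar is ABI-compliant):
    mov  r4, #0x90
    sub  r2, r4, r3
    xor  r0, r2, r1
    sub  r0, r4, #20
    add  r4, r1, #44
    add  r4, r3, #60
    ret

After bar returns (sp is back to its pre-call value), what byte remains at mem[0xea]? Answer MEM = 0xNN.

MEM = 0xaa

prologue: push r2 -> mem[0xea]=0xaa, sp=0xea
prologue: push r4 -> mem[0xe9]=0xaf, sp=0xe9
body[0] mov  r4, #0x90 -> r4=0x90
body[1] sub  r2, r4, r3 -> r2=0xa8
body[2] xor  r0, r2, r1 -> r0=0x65
body[3] sub  r0, r4, #20 -> r0=0x7c
body[4] add  r4, r1, #44 -> r4=0xf9
body[5] add  r4, r3, #60 -> r4=0x24
epilogue: pop r4=0xaf, sp=0xea
epilogue: pop r2=0xaa, sp=0xeb
prologue pushed ['r2', 'r4'] at ['0xea', '0xe9']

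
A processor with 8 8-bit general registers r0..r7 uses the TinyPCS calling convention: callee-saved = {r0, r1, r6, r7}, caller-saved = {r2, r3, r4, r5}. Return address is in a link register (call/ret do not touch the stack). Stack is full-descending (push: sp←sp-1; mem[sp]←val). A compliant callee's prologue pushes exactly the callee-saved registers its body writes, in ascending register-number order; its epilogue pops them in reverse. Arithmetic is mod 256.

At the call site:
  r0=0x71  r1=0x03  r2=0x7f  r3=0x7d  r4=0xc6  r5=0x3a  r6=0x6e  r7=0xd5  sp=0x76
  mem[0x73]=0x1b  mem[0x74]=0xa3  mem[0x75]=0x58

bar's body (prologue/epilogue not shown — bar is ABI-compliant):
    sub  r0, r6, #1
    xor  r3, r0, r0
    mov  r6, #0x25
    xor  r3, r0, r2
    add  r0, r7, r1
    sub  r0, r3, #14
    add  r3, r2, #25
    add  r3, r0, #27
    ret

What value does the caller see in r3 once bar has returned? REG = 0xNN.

REG = 0x1f

prologue: push r0 -> mem[0x75]=0x71, sp=0x75
prologue: push r6 -> mem[0x74]=0x6e, sp=0x74
body[0] sub  r0, r6, #1 -> r0=0x6d
body[1] xor  r3, r0, r0 -> r3=0x00
body[2] mov  r6, #0x25 -> r6=0x25
body[3] xor  r3, r0, r2 -> r3=0x12
body[4] add  r0, r7, r1 -> r0=0xd8
body[5] sub  r0, r3, #14 -> r0=0x04
body[6] add  r3, r2, #25 -> r3=0x98
body[7] add  r3, r0, #27 -> r3=0x1f
epilogue: pop r6=0x6e, sp=0x75
epilogue: pop r0=0x71, sp=0x76
r3 is caller-saved -> body value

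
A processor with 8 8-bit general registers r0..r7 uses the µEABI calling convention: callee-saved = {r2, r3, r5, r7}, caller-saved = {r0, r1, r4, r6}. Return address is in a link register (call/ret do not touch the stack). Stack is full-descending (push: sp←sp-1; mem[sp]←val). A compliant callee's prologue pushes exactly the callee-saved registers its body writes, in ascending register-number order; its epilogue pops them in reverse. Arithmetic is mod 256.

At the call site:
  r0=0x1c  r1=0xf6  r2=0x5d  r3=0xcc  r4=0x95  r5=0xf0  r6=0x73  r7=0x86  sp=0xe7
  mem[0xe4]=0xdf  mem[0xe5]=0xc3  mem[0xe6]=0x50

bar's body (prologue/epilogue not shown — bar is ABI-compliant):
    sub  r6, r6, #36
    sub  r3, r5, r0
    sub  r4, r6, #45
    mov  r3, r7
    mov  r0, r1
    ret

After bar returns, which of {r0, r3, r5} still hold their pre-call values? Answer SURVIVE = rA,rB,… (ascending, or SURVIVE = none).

SURVIVE = r3,r5

prologue: push r3 → mem[0xe6]=0xcc, sp=0xe6
body[0] sub  r6, r6, #36 → r6=0x4f
body[1] sub  r3, r5, r0 → r3=0xd4
body[2] sub  r4, r6, #45 → r4=0x22
body[3] mov  r3, r7 → r3=0x86
body[4] mov  r0, r1 → r0=0xf6
epilogue: pop r3=0xcc, sp=0xe7
r0: caller-saved, written=True
r3: callee-saved, written=True
r5: callee-saved, written=False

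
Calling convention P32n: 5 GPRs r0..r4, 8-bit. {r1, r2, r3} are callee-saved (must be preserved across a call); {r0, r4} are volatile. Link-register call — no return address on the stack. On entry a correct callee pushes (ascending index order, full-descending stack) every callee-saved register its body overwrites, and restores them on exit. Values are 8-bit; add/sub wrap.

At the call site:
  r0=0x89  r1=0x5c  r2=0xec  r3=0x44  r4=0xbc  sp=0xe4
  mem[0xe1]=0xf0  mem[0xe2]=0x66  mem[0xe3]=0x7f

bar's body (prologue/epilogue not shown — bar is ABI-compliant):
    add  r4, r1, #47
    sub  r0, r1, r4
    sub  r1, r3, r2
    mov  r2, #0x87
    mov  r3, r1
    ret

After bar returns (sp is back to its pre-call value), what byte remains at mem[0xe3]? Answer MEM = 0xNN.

MEM = 0x5c

prologue: push r1 -> mem[0xe3]=0x5c, sp=0xe3
prologue: push r2 -> mem[0xe2]=0xec, sp=0xe2
prologue: push r3 -> mem[0xe1]=0x44, sp=0xe1
body[0] add  r4, r1, #47 -> r4=0x8b
body[1] sub  r0, r1, r4 -> r0=0xd1
body[2] sub  r1, r3, r2 -> r1=0x58
body[3] mov  r2, #0x87 -> r2=0x87
body[4] mov  r3, r1 -> r3=0x58
epilogue: pop r3=0x44, sp=0xe2
epilogue: pop r2=0xec, sp=0xe3
epilogue: pop r1=0x5c, sp=0xe4
prologue pushed ['r1', 'r2', 'r3'] at ['0xe3', '0xe2', '0xe1']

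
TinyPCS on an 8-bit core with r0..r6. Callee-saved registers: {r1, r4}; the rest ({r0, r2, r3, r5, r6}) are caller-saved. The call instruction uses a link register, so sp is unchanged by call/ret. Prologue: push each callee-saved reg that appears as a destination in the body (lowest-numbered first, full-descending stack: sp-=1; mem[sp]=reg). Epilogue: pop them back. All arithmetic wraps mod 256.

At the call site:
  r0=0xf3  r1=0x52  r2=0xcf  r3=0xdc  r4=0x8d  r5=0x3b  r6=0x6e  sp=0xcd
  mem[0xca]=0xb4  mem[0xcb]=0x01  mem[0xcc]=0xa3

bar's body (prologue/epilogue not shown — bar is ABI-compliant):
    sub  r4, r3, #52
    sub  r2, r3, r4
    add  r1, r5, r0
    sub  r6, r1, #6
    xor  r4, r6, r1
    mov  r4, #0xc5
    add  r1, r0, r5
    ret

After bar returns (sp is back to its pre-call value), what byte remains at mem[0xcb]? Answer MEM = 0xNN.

prologue: push r1 → mem[0xcc]=0x52, sp=0xcc
prologue: push r4 → mem[0xcb]=0x8d, sp=0xcb
body[0] sub  r4, r3, #52 → r4=0xa8
body[1] sub  r2, r3, r4 → r2=0x34
body[2] add  r1, r5, r0 → r1=0x2e
body[3] sub  r6, r1, #6 → r6=0x28
body[4] xor  r4, r6, r1 → r4=0x06
body[5] mov  r4, #0xc5 → r4=0xc5
body[6] add  r1, r0, r5 → r1=0x2e
epilogue: pop r4=0x8d, sp=0xcc
epilogue: pop r1=0x52, sp=0xcd
prologue pushed ['r1', 'r4'] at ['0xcc', '0xcb']

MEM = 0x8d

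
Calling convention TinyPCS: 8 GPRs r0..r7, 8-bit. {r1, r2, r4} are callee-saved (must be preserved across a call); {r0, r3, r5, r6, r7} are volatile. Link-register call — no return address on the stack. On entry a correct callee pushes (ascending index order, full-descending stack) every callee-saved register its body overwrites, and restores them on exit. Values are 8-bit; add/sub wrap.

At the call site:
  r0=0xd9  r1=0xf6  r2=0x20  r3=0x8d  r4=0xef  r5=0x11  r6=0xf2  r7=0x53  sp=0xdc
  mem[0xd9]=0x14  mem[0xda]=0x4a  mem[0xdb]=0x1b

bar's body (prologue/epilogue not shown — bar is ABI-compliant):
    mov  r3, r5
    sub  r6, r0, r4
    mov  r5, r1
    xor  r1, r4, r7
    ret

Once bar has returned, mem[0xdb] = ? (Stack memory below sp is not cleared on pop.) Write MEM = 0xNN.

MEM = 0xf6

prologue: push r1 -> mem[0xdb]=0xf6, sp=0xdb
body[0] mov  r3, r5 -> r3=0x11
body[1] sub  r6, r0, r4 -> r6=0xea
body[2] mov  r5, r1 -> r5=0xf6
body[3] xor  r1, r4, r7 -> r1=0xbc
epilogue: pop r1=0xf6, sp=0xdc
prologue pushed ['r1'] at ['0xdb']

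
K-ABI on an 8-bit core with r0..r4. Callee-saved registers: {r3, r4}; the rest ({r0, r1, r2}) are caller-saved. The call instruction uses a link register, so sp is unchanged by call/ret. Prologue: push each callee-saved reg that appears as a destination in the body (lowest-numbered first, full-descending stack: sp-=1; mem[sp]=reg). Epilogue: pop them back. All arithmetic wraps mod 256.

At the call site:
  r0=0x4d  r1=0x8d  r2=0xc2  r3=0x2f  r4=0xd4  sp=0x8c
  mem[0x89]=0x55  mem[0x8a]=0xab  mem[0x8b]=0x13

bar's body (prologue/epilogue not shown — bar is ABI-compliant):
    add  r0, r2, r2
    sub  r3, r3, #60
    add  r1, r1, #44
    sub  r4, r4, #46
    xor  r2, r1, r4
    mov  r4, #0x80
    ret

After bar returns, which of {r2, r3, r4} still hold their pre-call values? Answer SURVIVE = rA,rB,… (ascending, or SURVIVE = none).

prologue: push r3 → mem[0x8b]=0x2f, sp=0x8b
prologue: push r4 → mem[0x8a]=0xd4, sp=0x8a
body[0] add  r0, r2, r2 → r0=0x84
body[1] sub  r3, r3, #60 → r3=0xf3
body[2] add  r1, r1, #44 → r1=0xb9
body[3] sub  r4, r4, #46 → r4=0xa6
body[4] xor  r2, r1, r4 → r2=0x1f
body[5] mov  r4, #0x80 → r4=0x80
epilogue: pop r4=0xd4, sp=0x8b
epilogue: pop r3=0x2f, sp=0x8c
r2: caller-saved, written=True
r3: callee-saved, written=True
r4: callee-saved, written=True

SURVIVE = r3,r4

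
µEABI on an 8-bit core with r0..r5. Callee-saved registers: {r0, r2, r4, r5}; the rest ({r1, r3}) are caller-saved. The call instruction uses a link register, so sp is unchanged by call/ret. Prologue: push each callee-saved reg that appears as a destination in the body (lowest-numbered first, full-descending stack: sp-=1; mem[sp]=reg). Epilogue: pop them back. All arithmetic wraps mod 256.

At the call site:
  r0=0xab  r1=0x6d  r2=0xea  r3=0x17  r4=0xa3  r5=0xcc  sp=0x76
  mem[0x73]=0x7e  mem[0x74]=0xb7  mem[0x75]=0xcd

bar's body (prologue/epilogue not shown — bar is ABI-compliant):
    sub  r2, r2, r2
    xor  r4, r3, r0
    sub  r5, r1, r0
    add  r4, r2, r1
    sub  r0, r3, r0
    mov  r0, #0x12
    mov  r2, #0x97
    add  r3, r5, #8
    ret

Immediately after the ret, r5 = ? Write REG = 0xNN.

REG = 0xcc

prologue: push r0 → mem[0x75]=0xab, sp=0x75
prologue: push r2 → mem[0x74]=0xea, sp=0x74
prologue: push r4 → mem[0x73]=0xa3, sp=0x73
prologue: push r5 → mem[0x72]=0xcc, sp=0x72
body[0] sub  r2, r2, r2 → r2=0x00
body[1] xor  r4, r3, r0 → r4=0xbc
body[2] sub  r5, r1, r0 → r5=0xc2
body[3] add  r4, r2, r1 → r4=0x6d
body[4] sub  r0, r3, r0 → r0=0x6c
body[5] mov  r0, #0x12 → r0=0x12
body[6] mov  r2, #0x97 → r2=0x97
body[7] add  r3, r5, #8 → r3=0xca
epilogue: pop r5=0xcc, sp=0x73
epilogue: pop r4=0xa3, sp=0x74
epilogue: pop r2=0xea, sp=0x75
epilogue: pop r0=0xab, sp=0x76
r5 is callee-saved → restored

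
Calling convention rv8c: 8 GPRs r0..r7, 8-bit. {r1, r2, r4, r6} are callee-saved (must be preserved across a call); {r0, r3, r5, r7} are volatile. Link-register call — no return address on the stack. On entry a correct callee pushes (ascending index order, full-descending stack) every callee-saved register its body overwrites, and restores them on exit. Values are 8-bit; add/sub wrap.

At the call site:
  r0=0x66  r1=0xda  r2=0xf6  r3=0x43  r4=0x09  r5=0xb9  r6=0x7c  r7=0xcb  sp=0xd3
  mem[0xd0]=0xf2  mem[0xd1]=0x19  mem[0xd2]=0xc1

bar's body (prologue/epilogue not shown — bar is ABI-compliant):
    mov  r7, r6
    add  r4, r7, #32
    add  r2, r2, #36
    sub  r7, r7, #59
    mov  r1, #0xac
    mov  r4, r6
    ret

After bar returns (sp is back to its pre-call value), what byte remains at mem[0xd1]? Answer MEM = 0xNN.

prologue: push r1 → mem[0xd2]=0xda, sp=0xd2
prologue: push r2 → mem[0xd1]=0xf6, sp=0xd1
prologue: push r4 → mem[0xd0]=0x09, sp=0xd0
body[0] mov  r7, r6 → r7=0x7c
body[1] add  r4, r7, #32 → r4=0x9c
body[2] add  r2, r2, #36 → r2=0x1a
body[3] sub  r7, r7, #59 → r7=0x41
body[4] mov  r1, #0xac → r1=0xac
body[5] mov  r4, r6 → r4=0x7c
epilogue: pop r4=0x09, sp=0xd1
epilogue: pop r2=0xf6, sp=0xd2
epilogue: pop r1=0xda, sp=0xd3
prologue pushed ['r1', 'r2', 'r4'] at ['0xd2', '0xd1', '0xd0']

MEM = 0xf6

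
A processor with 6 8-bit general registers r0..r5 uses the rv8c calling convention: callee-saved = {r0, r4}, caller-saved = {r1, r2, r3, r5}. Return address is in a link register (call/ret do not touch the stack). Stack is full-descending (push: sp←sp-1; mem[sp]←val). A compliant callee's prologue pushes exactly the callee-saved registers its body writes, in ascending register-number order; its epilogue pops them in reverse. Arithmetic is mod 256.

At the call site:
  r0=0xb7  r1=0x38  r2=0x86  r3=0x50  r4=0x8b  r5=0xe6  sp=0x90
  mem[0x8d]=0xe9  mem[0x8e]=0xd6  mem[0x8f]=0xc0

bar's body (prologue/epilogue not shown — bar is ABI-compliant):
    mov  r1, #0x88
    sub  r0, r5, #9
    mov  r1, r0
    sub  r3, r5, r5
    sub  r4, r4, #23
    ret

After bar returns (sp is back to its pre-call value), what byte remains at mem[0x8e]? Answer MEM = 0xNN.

MEM = 0x8b

prologue: push r0 -> mem[0x8f]=0xb7, sp=0x8f
prologue: push r4 -> mem[0x8e]=0x8b, sp=0x8e
body[0] mov  r1, #0x88 -> r1=0x88
body[1] sub  r0, r5, #9 -> r0=0xdd
body[2] mov  r1, r0 -> r1=0xdd
body[3] sub  r3, r5, r5 -> r3=0x00
body[4] sub  r4, r4, #23 -> r4=0x74
epilogue: pop r4=0x8b, sp=0x8f
epilogue: pop r0=0xb7, sp=0x90
prologue pushed ['r0', 'r4'] at ['0x8f', '0x8e']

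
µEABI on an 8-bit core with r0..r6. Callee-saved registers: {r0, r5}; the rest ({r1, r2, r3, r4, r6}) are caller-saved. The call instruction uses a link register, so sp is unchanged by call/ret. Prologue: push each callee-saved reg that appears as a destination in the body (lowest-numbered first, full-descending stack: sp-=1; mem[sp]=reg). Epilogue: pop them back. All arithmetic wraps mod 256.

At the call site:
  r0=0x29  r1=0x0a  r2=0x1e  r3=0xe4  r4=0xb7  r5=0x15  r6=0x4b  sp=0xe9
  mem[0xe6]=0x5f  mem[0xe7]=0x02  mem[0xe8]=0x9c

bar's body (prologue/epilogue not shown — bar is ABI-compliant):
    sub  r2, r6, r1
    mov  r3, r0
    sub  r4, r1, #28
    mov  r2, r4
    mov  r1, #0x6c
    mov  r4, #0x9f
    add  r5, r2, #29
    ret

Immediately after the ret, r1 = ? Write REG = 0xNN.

prologue: push r5 → mem[0xe8]=0x15, sp=0xe8
body[0] sub  r2, r6, r1 → r2=0x41
body[1] mov  r3, r0 → r3=0x29
body[2] sub  r4, r1, #28 → r4=0xee
body[3] mov  r2, r4 → r2=0xee
body[4] mov  r1, #0x6c → r1=0x6c
body[5] mov  r4, #0x9f → r4=0x9f
body[6] add  r5, r2, #29 → r5=0x0b
epilogue: pop r5=0x15, sp=0xe9
r1 is caller-saved → body value

REG = 0x6c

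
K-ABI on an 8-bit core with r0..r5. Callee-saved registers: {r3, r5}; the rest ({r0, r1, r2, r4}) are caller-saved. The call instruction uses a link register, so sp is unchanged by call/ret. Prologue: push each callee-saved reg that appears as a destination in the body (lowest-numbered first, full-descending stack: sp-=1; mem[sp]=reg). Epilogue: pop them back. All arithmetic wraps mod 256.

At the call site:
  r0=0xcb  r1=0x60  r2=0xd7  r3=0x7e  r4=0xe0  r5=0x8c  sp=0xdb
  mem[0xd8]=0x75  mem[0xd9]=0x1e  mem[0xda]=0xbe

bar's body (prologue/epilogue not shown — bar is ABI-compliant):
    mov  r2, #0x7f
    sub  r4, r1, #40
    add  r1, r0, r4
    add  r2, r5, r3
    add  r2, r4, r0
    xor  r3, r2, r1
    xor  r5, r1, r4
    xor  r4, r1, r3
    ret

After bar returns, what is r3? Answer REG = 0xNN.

prologue: push r3 -> mem[0xda]=0x7e, sp=0xda
prologue: push r5 -> mem[0xd9]=0x8c, sp=0xd9
body[0] mov  r2, #0x7f -> r2=0x7f
body[1] sub  r4, r1, #40 -> r4=0x38
body[2] add  r1, r0, r4 -> r1=0x03
body[3] add  r2, r5, r3 -> r2=0x0a
body[4] add  r2, r4, r0 -> r2=0x03
body[5] xor  r3, r2, r1 -> r3=0x00
body[6] xor  r5, r1, r4 -> r5=0x3b
body[7] xor  r4, r1, r3 -> r4=0x03
epilogue: pop r5=0x8c, sp=0xda
epilogue: pop r3=0x7e, sp=0xdb
r3 is callee-saved -> restored

REG = 0x7e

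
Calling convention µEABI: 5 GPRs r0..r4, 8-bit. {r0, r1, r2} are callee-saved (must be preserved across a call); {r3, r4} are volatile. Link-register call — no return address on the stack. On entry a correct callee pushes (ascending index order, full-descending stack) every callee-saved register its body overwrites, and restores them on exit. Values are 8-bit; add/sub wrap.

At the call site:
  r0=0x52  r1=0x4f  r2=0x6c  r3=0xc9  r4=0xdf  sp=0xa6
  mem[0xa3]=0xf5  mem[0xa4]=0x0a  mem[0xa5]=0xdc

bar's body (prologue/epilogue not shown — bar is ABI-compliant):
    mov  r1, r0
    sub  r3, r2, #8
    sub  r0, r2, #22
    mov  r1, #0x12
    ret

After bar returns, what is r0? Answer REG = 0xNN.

prologue: push r0 -> mem[0xa5]=0x52, sp=0xa5
prologue: push r1 -> mem[0xa4]=0x4f, sp=0xa4
body[0] mov  r1, r0 -> r1=0x52
body[1] sub  r3, r2, #8 -> r3=0x64
body[2] sub  r0, r2, #22 -> r0=0x56
body[3] mov  r1, #0x12 -> r1=0x12
epilogue: pop r1=0x4f, sp=0xa5
epilogue: pop r0=0x52, sp=0xa6
r0 is callee-saved -> restored

REG = 0x52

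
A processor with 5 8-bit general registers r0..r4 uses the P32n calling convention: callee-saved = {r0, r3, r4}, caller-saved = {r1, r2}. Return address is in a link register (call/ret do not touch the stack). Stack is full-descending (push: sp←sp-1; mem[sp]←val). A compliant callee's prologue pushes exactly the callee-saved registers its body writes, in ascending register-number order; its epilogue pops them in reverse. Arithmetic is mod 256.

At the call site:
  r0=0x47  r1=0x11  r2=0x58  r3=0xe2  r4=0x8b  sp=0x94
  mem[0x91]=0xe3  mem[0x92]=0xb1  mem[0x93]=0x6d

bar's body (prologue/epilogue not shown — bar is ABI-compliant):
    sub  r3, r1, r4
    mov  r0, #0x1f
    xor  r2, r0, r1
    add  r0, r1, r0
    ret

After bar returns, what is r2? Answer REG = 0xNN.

REG = 0x0e

prologue: push r0 -> mem[0x93]=0x47, sp=0x93
prologue: push r3 -> mem[0x92]=0xe2, sp=0x92
body[0] sub  r3, r1, r4 -> r3=0x86
body[1] mov  r0, #0x1f -> r0=0x1f
body[2] xor  r2, r0, r1 -> r2=0x0e
body[3] add  r0, r1, r0 -> r0=0x30
epilogue: pop r3=0xe2, sp=0x93
epilogue: pop r0=0x47, sp=0x94
r2 is caller-saved -> body value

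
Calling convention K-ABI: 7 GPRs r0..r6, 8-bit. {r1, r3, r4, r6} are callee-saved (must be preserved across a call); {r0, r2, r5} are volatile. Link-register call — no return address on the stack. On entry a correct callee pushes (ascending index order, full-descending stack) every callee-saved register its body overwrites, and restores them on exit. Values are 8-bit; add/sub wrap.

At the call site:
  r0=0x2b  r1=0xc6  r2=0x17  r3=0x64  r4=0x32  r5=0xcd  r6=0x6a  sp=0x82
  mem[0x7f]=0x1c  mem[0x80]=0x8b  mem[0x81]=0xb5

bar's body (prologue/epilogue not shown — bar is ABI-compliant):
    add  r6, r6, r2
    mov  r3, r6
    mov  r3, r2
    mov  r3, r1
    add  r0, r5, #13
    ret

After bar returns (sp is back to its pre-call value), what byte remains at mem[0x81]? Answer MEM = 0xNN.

MEM = 0x64

prologue: push r3 → mem[0x81]=0x64, sp=0x81
prologue: push r6 → mem[0x80]=0x6a, sp=0x80
body[0] add  r6, r6, r2 → r6=0x81
body[1] mov  r3, r6 → r3=0x81
body[2] mov  r3, r2 → r3=0x17
body[3] mov  r3, r1 → r3=0xc6
body[4] add  r0, r5, #13 → r0=0xda
epilogue: pop r6=0x6a, sp=0x81
epilogue: pop r3=0x64, sp=0x82
prologue pushed ['r3', 'r6'] at ['0x81', '0x80']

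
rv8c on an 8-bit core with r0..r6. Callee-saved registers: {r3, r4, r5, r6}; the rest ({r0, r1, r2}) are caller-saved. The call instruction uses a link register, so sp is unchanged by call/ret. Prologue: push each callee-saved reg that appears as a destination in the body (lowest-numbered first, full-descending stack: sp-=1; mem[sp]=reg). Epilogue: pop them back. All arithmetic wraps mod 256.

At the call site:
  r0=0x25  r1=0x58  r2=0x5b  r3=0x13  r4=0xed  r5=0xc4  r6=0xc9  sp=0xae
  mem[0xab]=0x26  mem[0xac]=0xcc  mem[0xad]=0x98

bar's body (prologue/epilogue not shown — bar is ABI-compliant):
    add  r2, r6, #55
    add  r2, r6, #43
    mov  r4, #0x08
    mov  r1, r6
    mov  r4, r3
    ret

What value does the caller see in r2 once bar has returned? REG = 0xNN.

REG = 0xf4

prologue: push r4 -> mem[0xad]=0xed, sp=0xad
body[0] add  r2, r6, #55 -> r2=0x00
body[1] add  r2, r6, #43 -> r2=0xf4
body[2] mov  r4, #0x08 -> r4=0x08
body[3] mov  r1, r6 -> r1=0xc9
body[4] mov  r4, r3 -> r4=0x13
epilogue: pop r4=0xed, sp=0xae
r2 is caller-saved -> body value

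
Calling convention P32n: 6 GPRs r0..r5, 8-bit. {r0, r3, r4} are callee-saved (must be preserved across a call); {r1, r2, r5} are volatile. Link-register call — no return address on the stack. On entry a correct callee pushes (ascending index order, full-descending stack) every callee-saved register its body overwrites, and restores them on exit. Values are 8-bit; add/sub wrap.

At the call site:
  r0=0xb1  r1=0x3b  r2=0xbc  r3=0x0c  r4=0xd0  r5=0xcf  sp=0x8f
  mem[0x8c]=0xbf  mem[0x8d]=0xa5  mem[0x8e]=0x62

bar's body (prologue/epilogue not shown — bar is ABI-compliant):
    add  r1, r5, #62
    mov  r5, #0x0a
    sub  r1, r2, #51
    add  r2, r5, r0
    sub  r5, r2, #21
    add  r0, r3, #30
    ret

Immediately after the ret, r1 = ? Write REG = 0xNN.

REG = 0x89

prologue: push r0 → mem[0x8e]=0xb1, sp=0x8e
body[0] add  r1, r5, #62 → r1=0x0d
body[1] mov  r5, #0x0a → r5=0x0a
body[2] sub  r1, r2, #51 → r1=0x89
body[3] add  r2, r5, r0 → r2=0xbb
body[4] sub  r5, r2, #21 → r5=0xa6
body[5] add  r0, r3, #30 → r0=0x2a
epilogue: pop r0=0xb1, sp=0x8f
r1 is caller-saved → body value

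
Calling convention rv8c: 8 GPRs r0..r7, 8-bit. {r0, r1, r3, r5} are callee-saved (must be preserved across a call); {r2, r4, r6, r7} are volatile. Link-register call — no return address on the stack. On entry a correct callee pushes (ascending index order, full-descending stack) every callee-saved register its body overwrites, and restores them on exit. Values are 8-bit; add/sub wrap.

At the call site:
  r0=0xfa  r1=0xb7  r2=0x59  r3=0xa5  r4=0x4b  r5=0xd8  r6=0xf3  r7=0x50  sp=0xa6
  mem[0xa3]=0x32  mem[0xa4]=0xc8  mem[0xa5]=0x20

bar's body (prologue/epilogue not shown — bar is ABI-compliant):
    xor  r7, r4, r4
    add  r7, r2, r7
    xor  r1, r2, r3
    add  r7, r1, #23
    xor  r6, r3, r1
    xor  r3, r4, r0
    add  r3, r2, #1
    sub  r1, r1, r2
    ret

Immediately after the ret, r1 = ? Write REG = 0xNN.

prologue: push r1 → mem[0xa5]=0xb7, sp=0xa5
prologue: push r3 → mem[0xa4]=0xa5, sp=0xa4
body[0] xor  r7, r4, r4 → r7=0x00
body[1] add  r7, r2, r7 → r7=0x59
body[2] xor  r1, r2, r3 → r1=0xfc
body[3] add  r7, r1, #23 → r7=0x13
body[4] xor  r6, r3, r1 → r6=0x59
body[5] xor  r3, r4, r0 → r3=0xb1
body[6] add  r3, r2, #1 → r3=0x5a
body[7] sub  r1, r1, r2 → r1=0xa3
epilogue: pop r3=0xa5, sp=0xa5
epilogue: pop r1=0xb7, sp=0xa6
r1 is callee-saved → restored

REG = 0xb7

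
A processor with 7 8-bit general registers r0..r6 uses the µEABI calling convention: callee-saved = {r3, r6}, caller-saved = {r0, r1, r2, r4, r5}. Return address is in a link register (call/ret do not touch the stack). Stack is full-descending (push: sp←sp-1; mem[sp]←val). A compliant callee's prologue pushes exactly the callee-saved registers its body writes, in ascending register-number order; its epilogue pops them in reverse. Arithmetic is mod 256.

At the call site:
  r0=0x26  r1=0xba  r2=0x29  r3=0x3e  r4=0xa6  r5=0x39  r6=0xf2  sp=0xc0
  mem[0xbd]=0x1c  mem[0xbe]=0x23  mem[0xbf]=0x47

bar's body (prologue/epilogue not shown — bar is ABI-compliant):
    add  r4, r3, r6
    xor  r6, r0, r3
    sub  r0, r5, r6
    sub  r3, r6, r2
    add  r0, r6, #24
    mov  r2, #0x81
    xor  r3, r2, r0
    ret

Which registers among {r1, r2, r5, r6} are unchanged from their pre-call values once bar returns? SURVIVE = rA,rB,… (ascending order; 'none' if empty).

prologue: push r3 -> mem[0xbf]=0x3e, sp=0xbf
prologue: push r6 -> mem[0xbe]=0xf2, sp=0xbe
body[0] add  r4, r3, r6 -> r4=0x30
body[1] xor  r6, r0, r3 -> r6=0x18
body[2] sub  r0, r5, r6 -> r0=0x21
body[3] sub  r3, r6, r2 -> r3=0xef
body[4] add  r0, r6, #24 -> r0=0x30
body[5] mov  r2, #0x81 -> r2=0x81
body[6] xor  r3, r2, r0 -> r3=0xb1
epilogue: pop r6=0xf2, sp=0xbf
epilogue: pop r3=0x3e, sp=0xc0
r1: caller-saved, written=False
r2: caller-saved, written=True
r5: caller-saved, written=False
r6: callee-saved, written=True

SURVIVE = r1,r5,r6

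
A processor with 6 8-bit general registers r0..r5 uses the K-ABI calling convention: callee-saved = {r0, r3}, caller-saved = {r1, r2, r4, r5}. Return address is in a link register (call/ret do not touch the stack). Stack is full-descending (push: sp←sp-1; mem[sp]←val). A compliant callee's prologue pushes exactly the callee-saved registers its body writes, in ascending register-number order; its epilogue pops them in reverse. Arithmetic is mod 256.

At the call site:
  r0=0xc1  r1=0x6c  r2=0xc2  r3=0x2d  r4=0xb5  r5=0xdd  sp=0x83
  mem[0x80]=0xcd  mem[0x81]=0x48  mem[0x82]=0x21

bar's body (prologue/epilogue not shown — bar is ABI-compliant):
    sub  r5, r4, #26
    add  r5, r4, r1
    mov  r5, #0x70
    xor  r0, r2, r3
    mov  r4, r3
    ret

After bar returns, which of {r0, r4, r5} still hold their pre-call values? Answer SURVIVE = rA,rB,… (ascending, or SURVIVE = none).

prologue: push r0 → mem[0x82]=0xc1, sp=0x82
body[0] sub  r5, r4, #26 → r5=0x9b
body[1] add  r5, r4, r1 → r5=0x21
body[2] mov  r5, #0x70 → r5=0x70
body[3] xor  r0, r2, r3 → r0=0xef
body[4] mov  r4, r3 → r4=0x2d
epilogue: pop r0=0xc1, sp=0x83
r0: callee-saved, written=True
r4: caller-saved, written=True
r5: caller-saved, written=True

SURVIVE = r0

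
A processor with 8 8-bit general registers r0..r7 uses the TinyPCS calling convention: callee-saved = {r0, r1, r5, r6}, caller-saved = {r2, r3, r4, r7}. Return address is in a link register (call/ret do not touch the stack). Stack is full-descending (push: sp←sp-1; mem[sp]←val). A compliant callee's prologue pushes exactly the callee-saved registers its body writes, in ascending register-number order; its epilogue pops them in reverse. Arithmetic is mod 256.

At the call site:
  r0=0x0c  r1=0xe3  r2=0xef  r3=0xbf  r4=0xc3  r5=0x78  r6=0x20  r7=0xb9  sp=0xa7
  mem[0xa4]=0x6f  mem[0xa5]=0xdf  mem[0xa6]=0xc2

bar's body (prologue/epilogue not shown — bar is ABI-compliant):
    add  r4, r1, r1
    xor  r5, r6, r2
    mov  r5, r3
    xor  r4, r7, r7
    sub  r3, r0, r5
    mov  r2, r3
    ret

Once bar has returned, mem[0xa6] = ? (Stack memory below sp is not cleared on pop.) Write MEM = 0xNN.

MEM = 0x78

prologue: push r5 → mem[0xa6]=0x78, sp=0xa6
body[0] add  r4, r1, r1 → r4=0xc6
body[1] xor  r5, r6, r2 → r5=0xcf
body[2] mov  r5, r3 → r5=0xbf
body[3] xor  r4, r7, r7 → r4=0x00
body[4] sub  r3, r0, r5 → r3=0x4d
body[5] mov  r2, r3 → r2=0x4d
epilogue: pop r5=0x78, sp=0xa7
prologue pushed ['r5'] at ['0xa6']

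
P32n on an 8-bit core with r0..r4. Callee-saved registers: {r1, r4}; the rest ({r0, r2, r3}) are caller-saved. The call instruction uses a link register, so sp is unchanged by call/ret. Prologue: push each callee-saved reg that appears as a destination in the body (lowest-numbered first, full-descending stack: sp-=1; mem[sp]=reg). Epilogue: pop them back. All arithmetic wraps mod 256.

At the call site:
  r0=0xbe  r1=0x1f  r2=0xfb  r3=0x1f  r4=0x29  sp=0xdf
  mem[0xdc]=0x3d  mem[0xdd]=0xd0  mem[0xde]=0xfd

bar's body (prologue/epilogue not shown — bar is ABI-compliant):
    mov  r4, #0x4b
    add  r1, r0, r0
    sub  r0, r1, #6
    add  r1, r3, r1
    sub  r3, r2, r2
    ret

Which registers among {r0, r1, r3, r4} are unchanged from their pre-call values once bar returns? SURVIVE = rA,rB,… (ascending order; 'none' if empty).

prologue: push r1 -> mem[0xde]=0x1f, sp=0xde
prologue: push r4 -> mem[0xdd]=0x29, sp=0xdd
body[0] mov  r4, #0x4b -> r4=0x4b
body[1] add  r1, r0, r0 -> r1=0x7c
body[2] sub  r0, r1, #6 -> r0=0x76
body[3] add  r1, r3, r1 -> r1=0x9b
body[4] sub  r3, r2, r2 -> r3=0x00
epilogue: pop r4=0x29, sp=0xde
epilogue: pop r1=0x1f, sp=0xdf
r0: caller-saved, written=True
r1: callee-saved, written=True
r3: caller-saved, written=True
r4: callee-saved, written=True

SURVIVE = r1,r4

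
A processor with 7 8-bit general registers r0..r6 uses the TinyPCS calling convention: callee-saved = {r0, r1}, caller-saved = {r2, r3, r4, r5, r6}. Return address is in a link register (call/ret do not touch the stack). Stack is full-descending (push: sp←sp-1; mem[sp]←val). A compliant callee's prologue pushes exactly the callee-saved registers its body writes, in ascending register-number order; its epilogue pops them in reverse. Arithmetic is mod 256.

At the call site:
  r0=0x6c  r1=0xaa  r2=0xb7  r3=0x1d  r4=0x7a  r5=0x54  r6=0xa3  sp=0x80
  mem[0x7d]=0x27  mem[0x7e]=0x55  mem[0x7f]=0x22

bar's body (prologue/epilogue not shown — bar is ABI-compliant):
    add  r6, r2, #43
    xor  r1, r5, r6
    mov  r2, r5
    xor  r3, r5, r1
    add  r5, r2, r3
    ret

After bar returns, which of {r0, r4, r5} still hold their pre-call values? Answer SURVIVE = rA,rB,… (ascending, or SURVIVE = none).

prologue: push r1 -> mem[0x7f]=0xaa, sp=0x7f
body[0] add  r6, r2, #43 -> r6=0xe2
body[1] xor  r1, r5, r6 -> r1=0xb6
body[2] mov  r2, r5 -> r2=0x54
body[3] xor  r3, r5, r1 -> r3=0xe2
body[4] add  r5, r2, r3 -> r5=0x36
epilogue: pop r1=0xaa, sp=0x80
r0: callee-saved, written=False
r4: caller-saved, written=False
r5: caller-saved, written=True

SURVIVE = r0,r4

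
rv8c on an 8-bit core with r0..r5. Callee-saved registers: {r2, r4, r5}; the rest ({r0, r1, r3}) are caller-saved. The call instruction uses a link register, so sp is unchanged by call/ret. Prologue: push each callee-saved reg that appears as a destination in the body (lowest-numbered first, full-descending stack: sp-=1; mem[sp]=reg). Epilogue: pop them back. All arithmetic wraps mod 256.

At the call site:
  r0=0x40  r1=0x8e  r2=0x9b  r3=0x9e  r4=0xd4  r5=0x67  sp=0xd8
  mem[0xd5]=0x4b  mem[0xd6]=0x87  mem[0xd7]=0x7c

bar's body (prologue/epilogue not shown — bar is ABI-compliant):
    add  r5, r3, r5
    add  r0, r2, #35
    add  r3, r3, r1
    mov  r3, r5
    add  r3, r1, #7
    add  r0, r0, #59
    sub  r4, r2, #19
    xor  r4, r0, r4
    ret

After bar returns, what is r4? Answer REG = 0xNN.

prologue: push r4 -> mem[0xd7]=0xd4, sp=0xd7
prologue: push r5 -> mem[0xd6]=0x67, sp=0xd6
body[0] add  r5, r3, r5 -> r5=0x05
body[1] add  r0, r2, #35 -> r0=0xbe
body[2] add  r3, r3, r1 -> r3=0x2c
body[3] mov  r3, r5 -> r3=0x05
body[4] add  r3, r1, #7 -> r3=0x95
body[5] add  r0, r0, #59 -> r0=0xf9
body[6] sub  r4, r2, #19 -> r4=0x88
body[7] xor  r4, r0, r4 -> r4=0x71
epilogue: pop r5=0x67, sp=0xd7
epilogue: pop r4=0xd4, sp=0xd8
r4 is callee-saved -> restored

REG = 0xd4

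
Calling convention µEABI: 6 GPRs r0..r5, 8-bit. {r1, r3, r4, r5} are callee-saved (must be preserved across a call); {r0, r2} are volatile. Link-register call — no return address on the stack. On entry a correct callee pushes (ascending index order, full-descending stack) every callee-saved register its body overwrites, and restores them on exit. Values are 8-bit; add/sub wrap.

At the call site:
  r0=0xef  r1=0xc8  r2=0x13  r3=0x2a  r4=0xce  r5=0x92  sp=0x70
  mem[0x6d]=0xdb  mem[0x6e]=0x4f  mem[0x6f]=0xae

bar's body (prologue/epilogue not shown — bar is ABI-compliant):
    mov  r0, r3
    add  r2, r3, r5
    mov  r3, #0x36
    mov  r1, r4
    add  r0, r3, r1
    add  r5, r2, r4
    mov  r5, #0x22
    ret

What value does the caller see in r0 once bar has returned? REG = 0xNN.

REG = 0x04

prologue: push r1 -> mem[0x6f]=0xc8, sp=0x6f
prologue: push r3 -> mem[0x6e]=0x2a, sp=0x6e
prologue: push r5 -> mem[0x6d]=0x92, sp=0x6d
body[0] mov  r0, r3 -> r0=0x2a
body[1] add  r2, r3, r5 -> r2=0xbc
body[2] mov  r3, #0x36 -> r3=0x36
body[3] mov  r1, r4 -> r1=0xce
body[4] add  r0, r3, r1 -> r0=0x04
body[5] add  r5, r2, r4 -> r5=0x8a
body[6] mov  r5, #0x22 -> r5=0x22
epilogue: pop r5=0x92, sp=0x6e
epilogue: pop r3=0x2a, sp=0x6f
epilogue: pop r1=0xc8, sp=0x70
r0 is caller-saved -> body value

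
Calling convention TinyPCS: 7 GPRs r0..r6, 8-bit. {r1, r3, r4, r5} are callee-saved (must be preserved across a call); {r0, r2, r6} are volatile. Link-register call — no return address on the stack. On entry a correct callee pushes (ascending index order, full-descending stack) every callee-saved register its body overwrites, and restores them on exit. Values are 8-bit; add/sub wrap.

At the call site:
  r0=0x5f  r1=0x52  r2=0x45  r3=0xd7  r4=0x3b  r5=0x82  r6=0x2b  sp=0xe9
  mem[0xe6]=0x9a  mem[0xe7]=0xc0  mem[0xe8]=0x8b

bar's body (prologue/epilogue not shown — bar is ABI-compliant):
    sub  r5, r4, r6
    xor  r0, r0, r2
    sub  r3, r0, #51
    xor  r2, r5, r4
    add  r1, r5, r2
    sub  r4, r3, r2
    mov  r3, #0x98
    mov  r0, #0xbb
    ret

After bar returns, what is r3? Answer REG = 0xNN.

prologue: push r1 → mem[0xe8]=0x52, sp=0xe8
prologue: push r3 → mem[0xe7]=0xd7, sp=0xe7
prologue: push r4 → mem[0xe6]=0x3b, sp=0xe6
prologue: push r5 → mem[0xe5]=0x82, sp=0xe5
body[0] sub  r5, r4, r6 → r5=0x10
body[1] xor  r0, r0, r2 → r0=0x1a
body[2] sub  r3, r0, #51 → r3=0xe7
body[3] xor  r2, r5, r4 → r2=0x2b
body[4] add  r1, r5, r2 → r1=0x3b
body[5] sub  r4, r3, r2 → r4=0xbc
body[6] mov  r3, #0x98 → r3=0x98
body[7] mov  r0, #0xbb → r0=0xbb
epilogue: pop r5=0x82, sp=0xe6
epilogue: pop r4=0x3b, sp=0xe7
epilogue: pop r3=0xd7, sp=0xe8
epilogue: pop r1=0x52, sp=0xe9
r3 is callee-saved → restored

REG = 0xd7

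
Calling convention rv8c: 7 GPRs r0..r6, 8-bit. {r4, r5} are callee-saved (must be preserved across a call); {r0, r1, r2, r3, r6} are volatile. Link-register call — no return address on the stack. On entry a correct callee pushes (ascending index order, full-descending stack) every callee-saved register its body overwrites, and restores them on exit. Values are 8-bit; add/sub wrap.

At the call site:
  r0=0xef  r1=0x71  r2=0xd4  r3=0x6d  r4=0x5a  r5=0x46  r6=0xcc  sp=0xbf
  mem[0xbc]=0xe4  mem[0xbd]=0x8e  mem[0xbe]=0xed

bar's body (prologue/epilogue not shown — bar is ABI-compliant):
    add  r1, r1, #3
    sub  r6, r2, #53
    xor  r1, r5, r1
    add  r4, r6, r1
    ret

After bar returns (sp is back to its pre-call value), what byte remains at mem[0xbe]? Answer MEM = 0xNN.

MEM = 0x5a

prologue: push r4 → mem[0xbe]=0x5a, sp=0xbe
body[0] add  r1, r1, #3 → r1=0x74
body[1] sub  r6, r2, #53 → r6=0x9f
body[2] xor  r1, r5, r1 → r1=0x32
body[3] add  r4, r6, r1 → r4=0xd1
epilogue: pop r4=0x5a, sp=0xbf
prologue pushed ['r4'] at ['0xbe']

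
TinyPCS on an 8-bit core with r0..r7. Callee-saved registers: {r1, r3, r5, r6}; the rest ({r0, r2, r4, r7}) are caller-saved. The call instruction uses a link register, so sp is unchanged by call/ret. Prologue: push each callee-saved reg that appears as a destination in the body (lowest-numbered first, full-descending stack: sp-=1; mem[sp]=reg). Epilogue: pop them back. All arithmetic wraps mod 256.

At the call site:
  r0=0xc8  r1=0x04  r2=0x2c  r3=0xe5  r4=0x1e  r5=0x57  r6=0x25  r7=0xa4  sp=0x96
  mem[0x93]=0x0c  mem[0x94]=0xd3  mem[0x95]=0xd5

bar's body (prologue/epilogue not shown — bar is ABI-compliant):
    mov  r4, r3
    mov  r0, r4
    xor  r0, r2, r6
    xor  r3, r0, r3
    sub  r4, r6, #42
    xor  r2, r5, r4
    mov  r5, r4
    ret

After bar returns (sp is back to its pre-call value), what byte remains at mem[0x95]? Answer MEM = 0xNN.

prologue: push r3 → mem[0x95]=0xe5, sp=0x95
prologue: push r5 → mem[0x94]=0x57, sp=0x94
body[0] mov  r4, r3 → r4=0xe5
body[1] mov  r0, r4 → r0=0xe5
body[2] xor  r0, r2, r6 → r0=0x09
body[3] xor  r3, r0, r3 → r3=0xec
body[4] sub  r4, r6, #42 → r4=0xfb
body[5] xor  r2, r5, r4 → r2=0xac
body[6] mov  r5, r4 → r5=0xfb
epilogue: pop r5=0x57, sp=0x95
epilogue: pop r3=0xe5, sp=0x96
prologue pushed ['r3', 'r5'] at ['0x95', '0x94']

MEM = 0xe5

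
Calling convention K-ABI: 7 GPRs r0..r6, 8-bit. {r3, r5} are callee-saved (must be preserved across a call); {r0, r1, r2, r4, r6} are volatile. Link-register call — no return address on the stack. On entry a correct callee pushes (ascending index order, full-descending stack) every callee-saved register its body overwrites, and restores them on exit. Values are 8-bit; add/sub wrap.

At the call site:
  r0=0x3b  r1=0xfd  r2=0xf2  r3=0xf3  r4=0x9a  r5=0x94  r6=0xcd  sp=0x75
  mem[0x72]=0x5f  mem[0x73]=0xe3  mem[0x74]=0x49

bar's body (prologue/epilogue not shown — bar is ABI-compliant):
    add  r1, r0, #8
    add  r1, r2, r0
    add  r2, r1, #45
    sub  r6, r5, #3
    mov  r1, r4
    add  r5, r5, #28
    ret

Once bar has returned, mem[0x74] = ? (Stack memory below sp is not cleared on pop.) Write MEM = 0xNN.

MEM = 0x94

prologue: push r5 -> mem[0x74]=0x94, sp=0x74
body[0] add  r1, r0, #8 -> r1=0x43
body[1] add  r1, r2, r0 -> r1=0x2d
body[2] add  r2, r1, #45 -> r2=0x5a
body[3] sub  r6, r5, #3 -> r6=0x91
body[4] mov  r1, r4 -> r1=0x9a
body[5] add  r5, r5, #28 -> r5=0xb0
epilogue: pop r5=0x94, sp=0x75
prologue pushed ['r5'] at ['0x74']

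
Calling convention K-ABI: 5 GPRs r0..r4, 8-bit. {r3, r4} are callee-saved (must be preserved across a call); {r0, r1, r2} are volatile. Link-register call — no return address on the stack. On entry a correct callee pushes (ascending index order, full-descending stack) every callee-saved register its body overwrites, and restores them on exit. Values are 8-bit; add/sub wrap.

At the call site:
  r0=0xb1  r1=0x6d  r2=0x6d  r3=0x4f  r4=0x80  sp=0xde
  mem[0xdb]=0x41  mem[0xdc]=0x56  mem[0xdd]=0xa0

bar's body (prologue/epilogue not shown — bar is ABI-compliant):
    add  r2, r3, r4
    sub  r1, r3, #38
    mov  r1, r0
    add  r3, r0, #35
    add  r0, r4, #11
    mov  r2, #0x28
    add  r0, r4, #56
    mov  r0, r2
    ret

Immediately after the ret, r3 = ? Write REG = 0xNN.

prologue: push r3 → mem[0xdd]=0x4f, sp=0xdd
body[0] add  r2, r3, r4 → r2=0xcf
body[1] sub  r1, r3, #38 → r1=0x29
body[2] mov  r1, r0 → r1=0xb1
body[3] add  r3, r0, #35 → r3=0xd4
body[4] add  r0, r4, #11 → r0=0x8b
body[5] mov  r2, #0x28 → r2=0x28
body[6] add  r0, r4, #56 → r0=0xb8
body[7] mov  r0, r2 → r0=0x28
epilogue: pop r3=0x4f, sp=0xde
r3 is callee-saved → restored

REG = 0x4f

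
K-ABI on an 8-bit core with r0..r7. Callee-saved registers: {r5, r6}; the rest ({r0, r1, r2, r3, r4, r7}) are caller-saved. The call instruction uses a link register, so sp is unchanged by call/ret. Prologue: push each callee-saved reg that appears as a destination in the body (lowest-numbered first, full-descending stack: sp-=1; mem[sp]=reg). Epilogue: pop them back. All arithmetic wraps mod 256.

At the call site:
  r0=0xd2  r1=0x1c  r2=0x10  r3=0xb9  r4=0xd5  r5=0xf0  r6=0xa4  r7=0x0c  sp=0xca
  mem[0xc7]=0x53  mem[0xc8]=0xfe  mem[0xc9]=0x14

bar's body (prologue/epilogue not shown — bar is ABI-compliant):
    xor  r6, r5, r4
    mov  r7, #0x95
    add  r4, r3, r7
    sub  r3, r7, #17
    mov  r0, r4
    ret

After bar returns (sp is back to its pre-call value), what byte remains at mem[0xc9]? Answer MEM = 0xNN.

MEM = 0xa4

prologue: push r6 -> mem[0xc9]=0xa4, sp=0xc9
body[0] xor  r6, r5, r4 -> r6=0x25
body[1] mov  r7, #0x95 -> r7=0x95
body[2] add  r4, r3, r7 -> r4=0x4e
body[3] sub  r3, r7, #17 -> r3=0x84
body[4] mov  r0, r4 -> r0=0x4e
epilogue: pop r6=0xa4, sp=0xca
prologue pushed ['r6'] at ['0xc9']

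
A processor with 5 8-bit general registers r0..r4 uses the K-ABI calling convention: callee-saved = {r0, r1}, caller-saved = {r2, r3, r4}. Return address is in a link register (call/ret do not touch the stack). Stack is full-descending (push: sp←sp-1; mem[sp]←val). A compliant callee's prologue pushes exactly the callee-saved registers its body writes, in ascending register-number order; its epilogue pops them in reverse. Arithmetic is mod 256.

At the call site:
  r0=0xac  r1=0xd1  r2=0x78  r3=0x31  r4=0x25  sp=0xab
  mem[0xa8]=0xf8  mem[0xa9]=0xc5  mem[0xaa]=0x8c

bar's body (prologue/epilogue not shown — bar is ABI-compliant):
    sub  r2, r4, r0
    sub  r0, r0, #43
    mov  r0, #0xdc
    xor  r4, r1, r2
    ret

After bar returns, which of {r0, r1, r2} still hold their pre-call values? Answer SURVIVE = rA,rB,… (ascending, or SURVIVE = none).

prologue: push r0 → mem[0xaa]=0xac, sp=0xaa
body[0] sub  r2, r4, r0 → r2=0x79
body[1] sub  r0, r0, #43 → r0=0x81
body[2] mov  r0, #0xdc → r0=0xdc
body[3] xor  r4, r1, r2 → r4=0xa8
epilogue: pop r0=0xac, sp=0xab
r0: callee-saved, written=True
r1: callee-saved, written=False
r2: caller-saved, written=True

SURVIVE = r0,r1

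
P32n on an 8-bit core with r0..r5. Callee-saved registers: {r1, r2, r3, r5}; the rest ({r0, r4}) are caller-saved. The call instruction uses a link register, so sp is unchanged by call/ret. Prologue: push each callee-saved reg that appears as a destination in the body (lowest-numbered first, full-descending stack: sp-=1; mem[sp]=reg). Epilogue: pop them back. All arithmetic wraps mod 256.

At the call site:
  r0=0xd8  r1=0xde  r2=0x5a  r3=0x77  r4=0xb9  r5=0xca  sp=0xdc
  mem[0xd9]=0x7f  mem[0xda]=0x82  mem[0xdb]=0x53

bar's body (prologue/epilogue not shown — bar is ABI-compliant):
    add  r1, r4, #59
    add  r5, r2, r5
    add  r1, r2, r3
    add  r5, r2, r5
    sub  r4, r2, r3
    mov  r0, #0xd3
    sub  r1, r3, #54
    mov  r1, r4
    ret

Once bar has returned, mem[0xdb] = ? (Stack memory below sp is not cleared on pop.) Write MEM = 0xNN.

prologue: push r1 -> mem[0xdb]=0xde, sp=0xdb
prologue: push r5 -> mem[0xda]=0xca, sp=0xda
body[0] add  r1, r4, #59 -> r1=0xf4
body[1] add  r5, r2, r5 -> r5=0x24
body[2] add  r1, r2, r3 -> r1=0xd1
body[3] add  r5, r2, r5 -> r5=0x7e
body[4] sub  r4, r2, r3 -> r4=0xe3
body[5] mov  r0, #0xd3 -> r0=0xd3
body[6] sub  r1, r3, #54 -> r1=0x41
body[7] mov  r1, r4 -> r1=0xe3
epilogue: pop r5=0xca, sp=0xdb
epilogue: pop r1=0xde, sp=0xdc
prologue pushed ['r1', 'r5'] at ['0xdb', '0xda']

MEM = 0xde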